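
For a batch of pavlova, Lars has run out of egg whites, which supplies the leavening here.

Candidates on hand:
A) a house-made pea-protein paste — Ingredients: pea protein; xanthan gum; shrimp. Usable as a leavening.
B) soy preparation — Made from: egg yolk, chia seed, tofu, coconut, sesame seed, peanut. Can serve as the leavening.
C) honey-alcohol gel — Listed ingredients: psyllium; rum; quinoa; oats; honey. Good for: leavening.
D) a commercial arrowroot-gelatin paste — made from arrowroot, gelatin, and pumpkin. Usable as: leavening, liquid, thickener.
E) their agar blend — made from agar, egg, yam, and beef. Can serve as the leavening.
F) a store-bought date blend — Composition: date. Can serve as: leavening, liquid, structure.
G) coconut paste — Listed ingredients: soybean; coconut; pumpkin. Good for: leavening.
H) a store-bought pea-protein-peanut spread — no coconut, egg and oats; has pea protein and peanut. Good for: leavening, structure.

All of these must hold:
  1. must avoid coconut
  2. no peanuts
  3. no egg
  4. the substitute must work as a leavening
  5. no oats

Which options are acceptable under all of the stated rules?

A: works as a leavening, no egg, no peanut — OK
B: has peanut, so not peanut-free; has egg yolk, so not egg-free (and 1 more) — reject
C: has oats, so not oat-free — out
D: no peanut, no coconut — valid
E: has egg, so not egg-free — no
F: no oats, no coconut — valid
G: has coconut, so not coconut-free — no
H: has peanut, so not peanut-free — out

A, D, F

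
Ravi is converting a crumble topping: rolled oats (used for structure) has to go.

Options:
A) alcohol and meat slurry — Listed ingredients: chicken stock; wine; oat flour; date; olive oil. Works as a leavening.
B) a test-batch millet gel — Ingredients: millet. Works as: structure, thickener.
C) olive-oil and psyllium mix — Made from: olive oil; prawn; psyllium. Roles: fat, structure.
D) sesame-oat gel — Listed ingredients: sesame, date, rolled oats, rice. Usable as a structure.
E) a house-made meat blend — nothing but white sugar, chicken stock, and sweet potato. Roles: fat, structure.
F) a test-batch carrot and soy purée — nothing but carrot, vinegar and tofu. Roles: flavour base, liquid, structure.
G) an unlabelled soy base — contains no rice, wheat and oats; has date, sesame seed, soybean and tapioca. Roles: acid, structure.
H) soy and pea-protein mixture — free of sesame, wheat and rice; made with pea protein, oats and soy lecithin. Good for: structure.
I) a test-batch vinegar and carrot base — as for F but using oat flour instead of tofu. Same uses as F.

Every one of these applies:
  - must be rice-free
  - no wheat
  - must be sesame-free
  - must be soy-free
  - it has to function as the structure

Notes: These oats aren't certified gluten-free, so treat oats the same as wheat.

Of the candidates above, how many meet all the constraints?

A: not usable as a structure; has oat flour, so not wheat-free — reject
B: all constraints satisfied — keep
C: only prawn, psyllium and olive oil; none excluded — OK
D: has rolled oats, so not wheat-free; has rice, so not rice-free (and 1 more) — reject
E: all constraints satisfied — OK
F: has tofu, so not soy-free — reject
G: has soybean, so not soy-free; has sesame seed, so not sesame-free — out
H: has oats, so not wheat-free; has soy lecithin, so not soy-free — out
I: has oat flour, so not wheat-free — no

3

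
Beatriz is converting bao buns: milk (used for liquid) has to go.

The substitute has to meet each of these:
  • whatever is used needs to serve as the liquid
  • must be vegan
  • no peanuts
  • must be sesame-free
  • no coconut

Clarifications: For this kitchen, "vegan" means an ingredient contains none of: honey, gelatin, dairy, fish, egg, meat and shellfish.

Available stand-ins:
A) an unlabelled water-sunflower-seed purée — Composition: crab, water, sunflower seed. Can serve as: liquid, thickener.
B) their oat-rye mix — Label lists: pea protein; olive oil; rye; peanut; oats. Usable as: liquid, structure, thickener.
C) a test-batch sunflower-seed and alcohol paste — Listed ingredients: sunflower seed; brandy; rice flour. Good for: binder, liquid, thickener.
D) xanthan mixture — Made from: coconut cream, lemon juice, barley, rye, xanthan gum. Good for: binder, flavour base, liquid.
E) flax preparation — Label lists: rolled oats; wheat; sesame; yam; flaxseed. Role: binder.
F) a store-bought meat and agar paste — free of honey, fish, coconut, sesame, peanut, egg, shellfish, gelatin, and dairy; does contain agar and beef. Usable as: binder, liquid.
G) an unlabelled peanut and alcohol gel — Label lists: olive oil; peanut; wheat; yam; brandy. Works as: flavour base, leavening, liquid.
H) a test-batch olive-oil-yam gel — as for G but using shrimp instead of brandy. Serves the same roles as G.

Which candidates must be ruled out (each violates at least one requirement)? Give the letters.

A, B, D, E, F, G, H

A: has crab, so not vegan — out
B: has peanut, so not peanut-free — out
C: no coconut, no sesame — keep
D: has coconut cream, so not coconut-free — out
E: not usable as a liquid; has sesame, so not sesame-free — no
F: has beef, so not vegan — reject
G: has peanut, so not peanut-free — out
H: has shrimp, so not vegan; has peanut, so not peanut-free — no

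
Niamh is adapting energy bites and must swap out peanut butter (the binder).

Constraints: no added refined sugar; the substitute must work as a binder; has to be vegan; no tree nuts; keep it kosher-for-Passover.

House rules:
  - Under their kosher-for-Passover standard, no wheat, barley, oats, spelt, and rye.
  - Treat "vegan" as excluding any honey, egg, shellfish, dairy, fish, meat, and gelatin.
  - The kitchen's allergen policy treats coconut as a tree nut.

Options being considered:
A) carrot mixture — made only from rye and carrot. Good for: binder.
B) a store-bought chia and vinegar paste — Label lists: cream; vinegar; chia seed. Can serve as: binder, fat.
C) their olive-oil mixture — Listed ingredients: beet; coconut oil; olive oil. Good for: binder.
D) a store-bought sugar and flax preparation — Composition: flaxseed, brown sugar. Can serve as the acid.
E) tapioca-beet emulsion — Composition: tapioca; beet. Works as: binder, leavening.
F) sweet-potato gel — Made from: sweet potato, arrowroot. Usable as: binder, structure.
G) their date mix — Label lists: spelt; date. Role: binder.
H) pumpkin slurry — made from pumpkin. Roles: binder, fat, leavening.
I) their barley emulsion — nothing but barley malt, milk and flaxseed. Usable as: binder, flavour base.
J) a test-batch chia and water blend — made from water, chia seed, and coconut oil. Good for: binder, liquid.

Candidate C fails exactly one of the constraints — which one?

tree-nut-free

usable as a binder: satisfied
kosher-for-Passover: satisfied
vegan: satisfied
tree-nut-free: has coconut oil — fails
no-added-sugar: satisfied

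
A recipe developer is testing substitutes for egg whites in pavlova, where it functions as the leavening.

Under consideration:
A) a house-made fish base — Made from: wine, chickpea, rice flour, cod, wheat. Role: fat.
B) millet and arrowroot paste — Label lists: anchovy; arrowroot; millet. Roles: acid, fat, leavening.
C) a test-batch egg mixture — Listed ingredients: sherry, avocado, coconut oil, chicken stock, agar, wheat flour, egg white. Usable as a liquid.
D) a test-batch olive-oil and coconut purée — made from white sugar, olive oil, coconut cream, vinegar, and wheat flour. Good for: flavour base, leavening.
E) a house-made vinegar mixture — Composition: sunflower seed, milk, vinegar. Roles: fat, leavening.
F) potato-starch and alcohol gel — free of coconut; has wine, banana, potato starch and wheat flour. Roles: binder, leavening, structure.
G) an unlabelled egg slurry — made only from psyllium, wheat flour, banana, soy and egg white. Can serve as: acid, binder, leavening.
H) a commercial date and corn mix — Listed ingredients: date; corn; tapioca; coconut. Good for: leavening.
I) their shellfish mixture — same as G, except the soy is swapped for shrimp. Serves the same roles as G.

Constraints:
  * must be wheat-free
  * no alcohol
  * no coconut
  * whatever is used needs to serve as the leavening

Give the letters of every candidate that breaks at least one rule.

A, C, D, F, G, H, I

A: not usable as a leavening; has wine, so not alcohol-free (and 1 more) — no
B: only anchovy, arrowroot, and millet; none excluded — OK
C: not usable as a leavening; has sherry, so not alcohol-free (and 2 more) — out
D: has wheat flour, so not wheat-free; has coconut cream, so not coconut-free — no
E: all constraints satisfied — keep
F: has wine, so not alcohol-free; has wheat flour, so not wheat-free — out
G: has wheat flour, so not wheat-free — reject
H: has coconut, so not coconut-free — reject
I: has wheat flour, so not wheat-free — reject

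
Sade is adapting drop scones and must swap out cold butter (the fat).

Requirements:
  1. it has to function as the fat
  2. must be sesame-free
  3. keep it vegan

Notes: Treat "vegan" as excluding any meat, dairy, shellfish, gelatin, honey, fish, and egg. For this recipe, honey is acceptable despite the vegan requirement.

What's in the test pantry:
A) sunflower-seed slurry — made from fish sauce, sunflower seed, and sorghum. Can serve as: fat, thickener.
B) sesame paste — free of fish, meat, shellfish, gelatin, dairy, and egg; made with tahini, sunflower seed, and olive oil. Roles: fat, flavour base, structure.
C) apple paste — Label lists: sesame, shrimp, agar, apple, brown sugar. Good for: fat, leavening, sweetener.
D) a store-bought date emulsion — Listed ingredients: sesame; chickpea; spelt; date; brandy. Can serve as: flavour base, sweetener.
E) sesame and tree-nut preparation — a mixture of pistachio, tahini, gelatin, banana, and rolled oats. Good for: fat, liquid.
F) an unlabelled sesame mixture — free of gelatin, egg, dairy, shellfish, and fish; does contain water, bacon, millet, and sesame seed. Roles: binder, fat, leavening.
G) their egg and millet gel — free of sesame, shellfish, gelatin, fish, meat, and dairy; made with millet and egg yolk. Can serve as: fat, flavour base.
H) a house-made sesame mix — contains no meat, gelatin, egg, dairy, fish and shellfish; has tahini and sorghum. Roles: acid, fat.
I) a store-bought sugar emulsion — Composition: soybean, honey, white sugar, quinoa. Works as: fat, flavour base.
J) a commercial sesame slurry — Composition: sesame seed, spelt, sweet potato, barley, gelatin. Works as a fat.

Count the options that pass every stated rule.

1

A: has fish sauce, so not vegan — no
B: has tahini, so not sesame-free — no
C: has shrimp, so not vegan; has sesame, so not sesame-free — reject
D: not usable as a fat; has sesame, so not sesame-free — reject
E: has gelatin, so not vegan; has tahini, so not sesame-free — reject
F: has bacon, so not vegan; has sesame seed, so not sesame-free — no
G: has egg yolk, so not vegan — reject
H: has tahini, so not sesame-free — reject
I: honey is permitted under the vegan carve-out; nothing else excluded — OK
J: has gelatin, so not vegan; has sesame seed, so not sesame-free — no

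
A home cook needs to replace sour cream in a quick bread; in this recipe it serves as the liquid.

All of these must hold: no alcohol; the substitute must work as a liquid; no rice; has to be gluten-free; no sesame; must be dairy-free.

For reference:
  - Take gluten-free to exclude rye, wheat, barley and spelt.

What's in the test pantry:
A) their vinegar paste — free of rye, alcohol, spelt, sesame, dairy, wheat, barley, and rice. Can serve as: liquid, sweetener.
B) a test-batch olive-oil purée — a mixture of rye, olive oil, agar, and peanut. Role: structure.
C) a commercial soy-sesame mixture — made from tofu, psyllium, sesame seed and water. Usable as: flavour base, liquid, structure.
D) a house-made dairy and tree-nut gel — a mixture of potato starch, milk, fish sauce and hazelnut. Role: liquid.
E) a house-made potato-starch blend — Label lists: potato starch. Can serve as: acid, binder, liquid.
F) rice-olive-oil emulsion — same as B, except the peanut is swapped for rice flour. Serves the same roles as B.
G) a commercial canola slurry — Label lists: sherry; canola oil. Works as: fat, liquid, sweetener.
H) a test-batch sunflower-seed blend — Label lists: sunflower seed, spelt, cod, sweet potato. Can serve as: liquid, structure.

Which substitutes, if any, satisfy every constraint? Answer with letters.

A: works as a liquid, gluten-free, no rice — valid
B: not usable as a liquid; has rye, so not gluten-free — out
C: has sesame seed, so not sesame-free — reject
D: has milk, so not dairy-free — no
E: only potato starch; none excluded — valid
F: not usable as a liquid; has rye, so not gluten-free (and 1 more) — reject
G: has sherry, so not alcohol-free — out
H: has spelt, so not gluten-free — reject

A, E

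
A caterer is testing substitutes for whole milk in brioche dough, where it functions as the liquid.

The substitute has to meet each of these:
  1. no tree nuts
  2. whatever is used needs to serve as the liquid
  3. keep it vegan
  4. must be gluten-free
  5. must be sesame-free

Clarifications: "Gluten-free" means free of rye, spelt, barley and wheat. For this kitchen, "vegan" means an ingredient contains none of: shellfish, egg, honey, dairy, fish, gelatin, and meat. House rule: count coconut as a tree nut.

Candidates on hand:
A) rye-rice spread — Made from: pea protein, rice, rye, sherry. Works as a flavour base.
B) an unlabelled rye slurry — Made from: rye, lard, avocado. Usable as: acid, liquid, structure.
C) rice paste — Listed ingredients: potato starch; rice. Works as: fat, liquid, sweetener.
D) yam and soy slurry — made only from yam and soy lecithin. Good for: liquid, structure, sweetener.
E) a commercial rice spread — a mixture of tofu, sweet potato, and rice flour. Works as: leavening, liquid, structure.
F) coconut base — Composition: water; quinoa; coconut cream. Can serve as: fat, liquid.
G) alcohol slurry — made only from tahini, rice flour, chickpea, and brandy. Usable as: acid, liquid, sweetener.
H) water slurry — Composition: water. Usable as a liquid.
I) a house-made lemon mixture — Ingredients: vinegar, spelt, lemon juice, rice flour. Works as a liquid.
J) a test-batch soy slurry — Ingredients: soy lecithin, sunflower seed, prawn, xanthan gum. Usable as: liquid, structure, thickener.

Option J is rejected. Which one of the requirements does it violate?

usable as a liquid: satisfied
gluten-free: satisfied
vegan: has prawn — fails
tree-nut-free: satisfied
sesame-free: satisfied

vegan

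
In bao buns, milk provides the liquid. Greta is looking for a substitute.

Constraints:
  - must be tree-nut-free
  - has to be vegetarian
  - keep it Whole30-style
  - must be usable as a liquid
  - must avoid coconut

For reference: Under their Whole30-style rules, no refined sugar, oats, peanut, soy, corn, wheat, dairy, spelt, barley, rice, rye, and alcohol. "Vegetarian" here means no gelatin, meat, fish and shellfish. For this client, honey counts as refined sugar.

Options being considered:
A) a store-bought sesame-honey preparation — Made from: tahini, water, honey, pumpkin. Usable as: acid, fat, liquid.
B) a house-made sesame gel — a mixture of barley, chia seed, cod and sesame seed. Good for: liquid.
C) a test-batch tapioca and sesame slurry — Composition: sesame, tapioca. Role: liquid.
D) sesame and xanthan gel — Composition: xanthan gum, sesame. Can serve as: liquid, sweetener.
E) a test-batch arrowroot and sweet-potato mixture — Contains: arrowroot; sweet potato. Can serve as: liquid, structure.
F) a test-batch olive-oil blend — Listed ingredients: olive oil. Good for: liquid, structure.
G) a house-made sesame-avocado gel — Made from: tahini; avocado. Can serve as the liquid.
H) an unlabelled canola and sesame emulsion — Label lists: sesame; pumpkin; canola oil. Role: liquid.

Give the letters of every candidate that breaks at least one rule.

A: has honey, so not Whole30-style — no
B: has barley, so not Whole30-style; has cod, so not vegetarian — out
C: only sesame and tapioca; none excluded — keep
D: every rule checks out — OK
E: only sweet potato and arrowroot; none excluded — OK
F: no coconut, vegetarian — keep
G: vegetarian, Whole30-style — OK
H: every rule checks out — keep

A, B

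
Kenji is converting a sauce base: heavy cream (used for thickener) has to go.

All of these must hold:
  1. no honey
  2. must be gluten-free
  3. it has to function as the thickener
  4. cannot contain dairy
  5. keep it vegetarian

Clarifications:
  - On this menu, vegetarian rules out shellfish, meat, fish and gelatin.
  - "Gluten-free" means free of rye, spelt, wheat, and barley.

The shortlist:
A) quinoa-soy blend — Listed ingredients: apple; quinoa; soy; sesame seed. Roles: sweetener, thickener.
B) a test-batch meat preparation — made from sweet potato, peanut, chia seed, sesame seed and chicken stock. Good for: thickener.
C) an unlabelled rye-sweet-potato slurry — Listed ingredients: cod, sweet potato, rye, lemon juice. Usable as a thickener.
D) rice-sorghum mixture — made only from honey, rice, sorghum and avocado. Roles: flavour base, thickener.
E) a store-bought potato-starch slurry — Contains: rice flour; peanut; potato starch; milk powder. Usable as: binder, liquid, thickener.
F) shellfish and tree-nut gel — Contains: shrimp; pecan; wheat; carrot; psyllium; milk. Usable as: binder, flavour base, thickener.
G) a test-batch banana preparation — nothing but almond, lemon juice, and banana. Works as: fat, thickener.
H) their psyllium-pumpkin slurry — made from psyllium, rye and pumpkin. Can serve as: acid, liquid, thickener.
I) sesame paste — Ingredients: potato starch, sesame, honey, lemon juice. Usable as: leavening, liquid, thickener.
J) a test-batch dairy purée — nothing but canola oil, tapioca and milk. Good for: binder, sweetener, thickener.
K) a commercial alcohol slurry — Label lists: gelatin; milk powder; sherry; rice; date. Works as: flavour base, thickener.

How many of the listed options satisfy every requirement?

A: works as a thickener, vegetarian, gluten-free — valid
B: has chicken stock, so not vegetarian — reject
C: has cod, so not vegetarian; has rye, so not gluten-free — out
D: has honey, so not honey-free — out
E: has milk powder, so not dairy-free — out
F: has shrimp, so not vegetarian; has wheat, so not gluten-free (and 1 more) — no
G: works as a thickener, no honey, gluten-free — valid
H: has rye, so not gluten-free — out
I: has honey, so not honey-free — reject
J: has milk, so not dairy-free — reject
K: has gelatin, so not vegetarian; has milk powder, so not dairy-free — no

2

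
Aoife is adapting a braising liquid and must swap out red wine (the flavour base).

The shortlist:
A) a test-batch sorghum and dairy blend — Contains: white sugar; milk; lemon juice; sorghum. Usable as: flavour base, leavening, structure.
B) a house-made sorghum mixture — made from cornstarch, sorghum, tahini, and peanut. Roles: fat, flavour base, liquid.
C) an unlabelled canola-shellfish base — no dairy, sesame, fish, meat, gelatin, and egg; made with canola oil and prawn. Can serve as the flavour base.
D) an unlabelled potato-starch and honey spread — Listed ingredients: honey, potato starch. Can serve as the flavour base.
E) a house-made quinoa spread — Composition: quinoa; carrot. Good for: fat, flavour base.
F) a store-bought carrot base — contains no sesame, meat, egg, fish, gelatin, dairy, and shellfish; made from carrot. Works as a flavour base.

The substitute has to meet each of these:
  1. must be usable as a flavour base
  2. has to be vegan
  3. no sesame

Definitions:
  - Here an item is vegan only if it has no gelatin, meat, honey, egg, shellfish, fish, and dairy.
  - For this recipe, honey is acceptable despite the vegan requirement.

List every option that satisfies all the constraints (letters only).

A: has milk, so not vegan — out
B: has tahini, so not sesame-free — out
C: has prawn, so not vegan — out
D: honey is permitted under the vegan carve-out; nothing else excluded — valid
E: no sesame, vegan — valid
F: vegan, no sesame — valid

D, E, F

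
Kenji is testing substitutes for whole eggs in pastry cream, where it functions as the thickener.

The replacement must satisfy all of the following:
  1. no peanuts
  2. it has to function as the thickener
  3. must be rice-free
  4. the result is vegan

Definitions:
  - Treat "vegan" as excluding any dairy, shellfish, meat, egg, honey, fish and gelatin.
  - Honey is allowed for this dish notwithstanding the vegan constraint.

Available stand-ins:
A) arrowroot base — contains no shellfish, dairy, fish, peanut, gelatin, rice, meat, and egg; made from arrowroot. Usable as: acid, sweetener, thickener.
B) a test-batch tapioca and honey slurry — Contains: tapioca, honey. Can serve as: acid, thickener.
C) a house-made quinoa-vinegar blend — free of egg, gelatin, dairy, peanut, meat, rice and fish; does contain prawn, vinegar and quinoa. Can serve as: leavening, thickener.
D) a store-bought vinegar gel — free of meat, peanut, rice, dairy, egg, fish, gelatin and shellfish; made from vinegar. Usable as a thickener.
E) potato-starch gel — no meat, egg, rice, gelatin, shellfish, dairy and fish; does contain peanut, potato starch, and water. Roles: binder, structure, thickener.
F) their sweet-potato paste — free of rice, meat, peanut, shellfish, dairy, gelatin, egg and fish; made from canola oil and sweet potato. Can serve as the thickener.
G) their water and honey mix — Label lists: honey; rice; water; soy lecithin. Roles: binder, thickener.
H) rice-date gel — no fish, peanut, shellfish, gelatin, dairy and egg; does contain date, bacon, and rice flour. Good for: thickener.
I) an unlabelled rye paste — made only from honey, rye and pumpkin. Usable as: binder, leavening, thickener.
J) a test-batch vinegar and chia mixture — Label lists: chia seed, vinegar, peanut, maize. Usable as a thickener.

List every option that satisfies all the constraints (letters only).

A: nothing on the exclusion list — valid
B: honey is permitted under the vegan carve-out; nothing else excluded — keep
C: has prawn, so not vegan — out
D: every rule checks out — OK
E: has peanut, so not peanut-free — reject
F: no peanut, vegan — valid
G: has rice, so not rice-free — out
H: has bacon, so not vegan; has rice flour, so not rice-free — out
I: honey is permitted under the vegan carve-out; nothing else excluded — valid
J: has peanut, so not peanut-free — out

A, B, D, F, I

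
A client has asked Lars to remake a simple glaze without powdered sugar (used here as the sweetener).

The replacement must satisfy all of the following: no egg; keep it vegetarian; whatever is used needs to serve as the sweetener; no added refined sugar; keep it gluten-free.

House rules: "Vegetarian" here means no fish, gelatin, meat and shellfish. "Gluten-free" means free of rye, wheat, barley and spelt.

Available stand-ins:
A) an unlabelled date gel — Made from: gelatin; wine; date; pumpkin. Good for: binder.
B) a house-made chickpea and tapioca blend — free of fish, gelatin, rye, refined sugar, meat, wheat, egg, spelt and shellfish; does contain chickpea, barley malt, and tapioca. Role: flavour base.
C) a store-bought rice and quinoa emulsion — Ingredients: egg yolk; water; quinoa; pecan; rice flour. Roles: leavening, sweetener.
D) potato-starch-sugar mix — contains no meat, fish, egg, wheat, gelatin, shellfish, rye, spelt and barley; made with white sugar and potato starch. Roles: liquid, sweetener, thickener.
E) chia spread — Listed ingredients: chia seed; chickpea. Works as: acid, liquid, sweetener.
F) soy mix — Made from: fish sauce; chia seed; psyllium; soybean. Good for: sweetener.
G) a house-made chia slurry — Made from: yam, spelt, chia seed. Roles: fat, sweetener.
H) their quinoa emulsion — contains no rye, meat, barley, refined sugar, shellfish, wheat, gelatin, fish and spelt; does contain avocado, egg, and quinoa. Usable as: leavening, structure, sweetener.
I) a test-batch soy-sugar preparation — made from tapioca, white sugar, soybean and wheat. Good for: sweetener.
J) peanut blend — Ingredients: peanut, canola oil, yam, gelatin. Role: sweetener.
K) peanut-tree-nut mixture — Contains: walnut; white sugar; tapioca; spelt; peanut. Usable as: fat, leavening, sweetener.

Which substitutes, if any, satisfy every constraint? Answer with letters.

A: not usable as a sweetener; has gelatin, so not vegetarian — out
B: not usable as a sweetener; has barley malt, so not gluten-free — no
C: has egg yolk, so not egg-free — reject
D: has white sugar, so not no-added-sugar — reject
E: only chia seed and chickpea; none excluded — valid
F: has fish sauce, so not vegetarian — out
G: has spelt, so not gluten-free — reject
H: has egg, so not egg-free — reject
I: has wheat, so not gluten-free; has white sugar, so not no-added-sugar — no
J: has gelatin, so not vegetarian — out
K: has spelt, so not gluten-free; has white sugar, so not no-added-sugar — no

E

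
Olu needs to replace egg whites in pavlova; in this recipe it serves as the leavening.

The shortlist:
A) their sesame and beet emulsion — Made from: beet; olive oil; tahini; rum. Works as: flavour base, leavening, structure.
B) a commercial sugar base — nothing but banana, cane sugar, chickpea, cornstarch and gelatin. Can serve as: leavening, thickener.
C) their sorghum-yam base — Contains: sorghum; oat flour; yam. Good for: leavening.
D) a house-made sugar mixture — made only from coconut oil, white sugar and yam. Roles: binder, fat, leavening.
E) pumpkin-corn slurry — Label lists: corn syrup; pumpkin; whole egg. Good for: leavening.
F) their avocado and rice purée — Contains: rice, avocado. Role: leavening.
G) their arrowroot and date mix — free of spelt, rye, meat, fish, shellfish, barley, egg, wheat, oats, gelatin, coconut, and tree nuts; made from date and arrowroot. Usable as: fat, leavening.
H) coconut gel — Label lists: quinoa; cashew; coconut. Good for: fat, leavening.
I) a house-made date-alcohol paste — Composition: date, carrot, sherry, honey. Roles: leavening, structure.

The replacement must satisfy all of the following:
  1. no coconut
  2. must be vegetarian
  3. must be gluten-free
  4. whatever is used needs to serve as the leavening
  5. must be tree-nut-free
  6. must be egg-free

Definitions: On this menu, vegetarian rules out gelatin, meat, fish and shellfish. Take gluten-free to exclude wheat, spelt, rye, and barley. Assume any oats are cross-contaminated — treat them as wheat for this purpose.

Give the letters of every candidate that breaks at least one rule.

A: every rule checks out — OK
B: has gelatin, so not vegetarian — reject
C: has oat flour, so not gluten-free — no
D: has coconut oil, so not coconut-free — reject
E: has whole egg, so not egg-free — out
F: only rice and avocado; none excluded — valid
G: gluten-free, no coconut — keep
H: has coconut, so not coconut-free; has cashew, so not tree-nut-free — no
I: no coconut, gluten-free — valid

B, C, D, E, H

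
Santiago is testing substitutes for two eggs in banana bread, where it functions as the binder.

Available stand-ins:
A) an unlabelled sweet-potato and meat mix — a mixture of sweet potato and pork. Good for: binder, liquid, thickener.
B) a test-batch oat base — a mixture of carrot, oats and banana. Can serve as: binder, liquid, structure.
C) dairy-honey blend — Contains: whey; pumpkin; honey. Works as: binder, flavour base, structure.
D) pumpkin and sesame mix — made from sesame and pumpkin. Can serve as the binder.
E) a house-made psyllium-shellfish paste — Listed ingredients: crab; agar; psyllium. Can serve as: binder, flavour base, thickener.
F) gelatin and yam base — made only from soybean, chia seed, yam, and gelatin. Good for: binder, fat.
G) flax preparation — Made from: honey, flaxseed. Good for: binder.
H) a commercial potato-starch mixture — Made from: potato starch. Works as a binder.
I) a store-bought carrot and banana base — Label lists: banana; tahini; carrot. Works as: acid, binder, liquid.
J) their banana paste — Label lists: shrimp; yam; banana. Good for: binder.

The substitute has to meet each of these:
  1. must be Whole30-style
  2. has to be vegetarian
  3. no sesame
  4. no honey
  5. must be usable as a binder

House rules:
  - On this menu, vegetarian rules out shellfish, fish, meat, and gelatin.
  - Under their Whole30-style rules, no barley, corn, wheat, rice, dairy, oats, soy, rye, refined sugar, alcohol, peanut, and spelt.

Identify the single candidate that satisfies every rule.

H

A: has pork, so not vegetarian — out
B: has oats, so not Whole30-style — out
C: has whey, so not Whole30-style; has honey, so not honey-free — reject
D: has sesame, so not sesame-free — no
E: has crab, so not vegetarian — no
F: has gelatin, so not vegetarian; has soybean, so not Whole30-style — no
G: has honey, so not honey-free — reject
H: only potato starch; none excluded — valid
I: has tahini, so not sesame-free — out
J: has shrimp, so not vegetarian — reject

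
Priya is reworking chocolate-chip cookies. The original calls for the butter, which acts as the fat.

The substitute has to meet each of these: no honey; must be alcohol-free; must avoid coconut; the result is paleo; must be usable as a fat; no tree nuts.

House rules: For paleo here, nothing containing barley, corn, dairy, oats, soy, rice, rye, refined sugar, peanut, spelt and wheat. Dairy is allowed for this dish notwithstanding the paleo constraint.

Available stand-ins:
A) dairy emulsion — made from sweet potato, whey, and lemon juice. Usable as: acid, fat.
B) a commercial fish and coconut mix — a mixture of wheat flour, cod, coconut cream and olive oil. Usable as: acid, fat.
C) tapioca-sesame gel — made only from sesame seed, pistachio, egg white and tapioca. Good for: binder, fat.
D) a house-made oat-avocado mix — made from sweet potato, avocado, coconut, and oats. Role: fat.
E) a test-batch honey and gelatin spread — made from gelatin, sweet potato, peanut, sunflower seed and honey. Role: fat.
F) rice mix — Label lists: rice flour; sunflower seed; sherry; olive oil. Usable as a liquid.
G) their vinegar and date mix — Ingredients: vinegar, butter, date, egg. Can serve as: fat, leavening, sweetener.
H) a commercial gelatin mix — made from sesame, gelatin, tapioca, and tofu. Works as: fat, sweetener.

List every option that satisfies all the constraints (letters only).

A: dairy is permitted under the paleo carve-out; nothing else excluded — keep
B: has wheat flour, so not paleo; has coconut cream, so not coconut-free — no
C: has pistachio, so not tree-nut-free — reject
D: has oats, so not paleo; has coconut, so not coconut-free — out
E: has peanut, so not paleo; has honey, so not honey-free — out
F: not usable as a fat; has rice flour, so not paleo (and 1 more) — reject
G: dairy is permitted under the paleo carve-out; nothing else excluded — OK
H: has tofu, so not paleo — reject

A, G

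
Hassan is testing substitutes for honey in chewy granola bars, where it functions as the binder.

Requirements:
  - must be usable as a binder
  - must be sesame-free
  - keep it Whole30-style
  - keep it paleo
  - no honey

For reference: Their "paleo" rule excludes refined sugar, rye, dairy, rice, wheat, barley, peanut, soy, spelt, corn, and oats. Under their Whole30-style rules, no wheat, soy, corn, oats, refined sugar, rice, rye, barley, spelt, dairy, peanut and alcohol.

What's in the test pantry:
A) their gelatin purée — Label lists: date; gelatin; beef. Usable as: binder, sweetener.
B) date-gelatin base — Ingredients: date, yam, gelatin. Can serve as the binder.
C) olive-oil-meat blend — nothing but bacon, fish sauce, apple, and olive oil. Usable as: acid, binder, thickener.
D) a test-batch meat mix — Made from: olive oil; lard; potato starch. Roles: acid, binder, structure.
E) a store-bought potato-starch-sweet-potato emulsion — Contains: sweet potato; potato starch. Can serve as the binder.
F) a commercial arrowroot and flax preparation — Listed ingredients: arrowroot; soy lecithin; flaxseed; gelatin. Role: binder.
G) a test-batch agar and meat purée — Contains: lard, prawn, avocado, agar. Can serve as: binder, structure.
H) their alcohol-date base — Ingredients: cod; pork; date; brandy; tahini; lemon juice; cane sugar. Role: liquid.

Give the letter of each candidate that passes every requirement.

A, B, C, D, E, G

A: works as a binder, paleo, no sesame — valid
B: only gelatin, date, and yam; none excluded — keep
C: works as a binder, no honey, Whole30-style — valid
D: works as a binder, paleo, no honey — OK
E: works as a binder, no sesame, paleo — OK
F: has soy lecithin, so not paleo; has soy lecithin, so not Whole30-style — reject
G: lard and prawn etc. — none of it excluded — valid
H: not usable as a binder; has cane sugar, so not paleo (and 2 more) — reject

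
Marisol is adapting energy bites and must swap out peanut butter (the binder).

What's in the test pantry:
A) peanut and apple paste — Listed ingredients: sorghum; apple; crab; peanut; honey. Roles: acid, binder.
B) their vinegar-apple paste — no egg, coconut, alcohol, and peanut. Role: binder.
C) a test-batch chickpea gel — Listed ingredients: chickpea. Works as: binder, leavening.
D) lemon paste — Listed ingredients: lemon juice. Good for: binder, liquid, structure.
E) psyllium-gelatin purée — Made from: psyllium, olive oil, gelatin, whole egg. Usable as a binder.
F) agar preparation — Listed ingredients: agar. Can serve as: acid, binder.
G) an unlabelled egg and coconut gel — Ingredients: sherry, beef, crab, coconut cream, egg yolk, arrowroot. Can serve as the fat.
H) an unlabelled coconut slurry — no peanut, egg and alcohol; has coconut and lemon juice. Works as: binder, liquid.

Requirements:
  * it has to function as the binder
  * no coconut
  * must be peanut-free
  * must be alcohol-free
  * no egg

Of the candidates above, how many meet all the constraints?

A: has peanut, so not peanut-free — no
B: no egg, no alcohol — OK
C: every rule checks out — keep
D: only lemon juice; none excluded — valid
E: has whole egg, so not egg-free — out
F: only agar; none excluded — valid
G: not usable as a binder; has egg yolk, so not egg-free (and 2 more) — no
H: has coconut, so not coconut-free — reject

4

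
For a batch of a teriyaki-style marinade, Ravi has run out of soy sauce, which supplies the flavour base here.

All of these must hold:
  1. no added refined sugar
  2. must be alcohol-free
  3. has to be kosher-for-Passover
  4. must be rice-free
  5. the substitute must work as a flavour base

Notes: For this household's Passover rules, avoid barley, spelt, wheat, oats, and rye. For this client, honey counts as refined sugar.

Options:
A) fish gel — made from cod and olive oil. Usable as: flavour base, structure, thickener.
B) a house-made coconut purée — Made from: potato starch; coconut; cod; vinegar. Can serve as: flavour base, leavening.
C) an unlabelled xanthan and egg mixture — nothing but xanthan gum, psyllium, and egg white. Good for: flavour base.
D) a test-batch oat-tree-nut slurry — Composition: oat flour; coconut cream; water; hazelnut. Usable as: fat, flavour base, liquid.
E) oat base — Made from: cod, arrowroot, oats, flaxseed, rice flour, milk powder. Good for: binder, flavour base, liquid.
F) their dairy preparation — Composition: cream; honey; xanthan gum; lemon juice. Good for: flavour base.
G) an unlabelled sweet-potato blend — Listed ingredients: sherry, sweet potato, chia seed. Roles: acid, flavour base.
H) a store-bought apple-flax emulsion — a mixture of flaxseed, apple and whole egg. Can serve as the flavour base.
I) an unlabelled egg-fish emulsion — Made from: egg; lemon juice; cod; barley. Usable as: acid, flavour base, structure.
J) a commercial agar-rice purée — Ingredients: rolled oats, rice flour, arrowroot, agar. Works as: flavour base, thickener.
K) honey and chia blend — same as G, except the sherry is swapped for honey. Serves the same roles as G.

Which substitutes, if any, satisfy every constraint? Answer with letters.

A: all constraints satisfied — keep
B: no alcohol, no rice — valid
C: only egg white, psyllium and xanthan gum; none excluded — keep
D: has oat flour, so not kosher-for-Passover — no
E: has oats, so not kosher-for-Passover; has rice flour, so not rice-free — reject
F: has honey, so not no-added-sugar — reject
G: has sherry, so not alcohol-free — reject
H: kosher-for-Passover, no rice — keep
I: has barley, so not kosher-for-Passover — reject
J: has rolled oats, so not kosher-for-Passover; has rice flour, so not rice-free — out
K: has honey, so not no-added-sugar — reject

A, B, C, H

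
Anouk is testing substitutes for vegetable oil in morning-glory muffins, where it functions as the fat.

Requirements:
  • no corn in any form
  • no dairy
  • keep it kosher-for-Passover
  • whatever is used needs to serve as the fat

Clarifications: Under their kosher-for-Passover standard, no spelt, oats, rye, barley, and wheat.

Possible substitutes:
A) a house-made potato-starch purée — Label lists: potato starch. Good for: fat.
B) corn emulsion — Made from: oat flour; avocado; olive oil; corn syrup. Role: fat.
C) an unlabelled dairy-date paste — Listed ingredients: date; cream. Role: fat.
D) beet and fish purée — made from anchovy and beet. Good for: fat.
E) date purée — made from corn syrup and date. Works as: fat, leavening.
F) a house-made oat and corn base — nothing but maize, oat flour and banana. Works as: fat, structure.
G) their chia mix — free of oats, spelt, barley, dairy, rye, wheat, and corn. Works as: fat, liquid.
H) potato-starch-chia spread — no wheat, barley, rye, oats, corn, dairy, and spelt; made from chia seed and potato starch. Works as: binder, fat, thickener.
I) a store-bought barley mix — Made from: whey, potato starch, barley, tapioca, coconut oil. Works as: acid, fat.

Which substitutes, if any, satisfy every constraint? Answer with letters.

A: only potato starch; none excluded — keep
B: has oat flour, so not kosher-for-Passover; has corn syrup, so not corn-free — reject
C: has cream, so not dairy-free — no
D: only anchovy and beet; none excluded — valid
E: has corn syrup, so not corn-free — no
F: has oat flour, so not kosher-for-Passover; has maize, so not corn-free — reject
G: works as a fat, kosher-for-Passover, no dairy — keep
H: works as a fat, no corn, kosher-for-Passover — keep
I: has barley, so not kosher-for-Passover; has whey, so not dairy-free — reject

A, D, G, H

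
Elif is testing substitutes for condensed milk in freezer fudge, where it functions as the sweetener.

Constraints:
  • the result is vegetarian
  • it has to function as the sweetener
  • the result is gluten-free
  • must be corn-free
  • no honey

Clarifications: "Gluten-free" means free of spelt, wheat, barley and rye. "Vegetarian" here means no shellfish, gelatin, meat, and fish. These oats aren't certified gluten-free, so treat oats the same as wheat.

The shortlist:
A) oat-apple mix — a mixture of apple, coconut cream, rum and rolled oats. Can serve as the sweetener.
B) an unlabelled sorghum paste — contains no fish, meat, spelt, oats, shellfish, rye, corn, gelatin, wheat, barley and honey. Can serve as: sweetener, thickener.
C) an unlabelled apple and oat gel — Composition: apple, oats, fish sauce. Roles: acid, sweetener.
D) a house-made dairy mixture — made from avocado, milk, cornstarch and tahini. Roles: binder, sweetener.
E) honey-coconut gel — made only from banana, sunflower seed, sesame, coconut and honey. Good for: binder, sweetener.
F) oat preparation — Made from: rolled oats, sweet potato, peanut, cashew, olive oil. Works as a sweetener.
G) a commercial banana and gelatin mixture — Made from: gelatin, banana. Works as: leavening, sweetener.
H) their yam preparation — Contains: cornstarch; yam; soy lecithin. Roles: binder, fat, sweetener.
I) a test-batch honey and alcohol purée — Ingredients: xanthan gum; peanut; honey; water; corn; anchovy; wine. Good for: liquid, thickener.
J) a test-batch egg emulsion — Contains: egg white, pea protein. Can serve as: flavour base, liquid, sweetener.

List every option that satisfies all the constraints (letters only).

B, J

A: has rolled oats, so not gluten-free — out
B: every rule checks out — OK
C: has oats, so not gluten-free; has fish sauce, so not vegetarian — reject
D: has cornstarch, so not corn-free — reject
E: has honey, so not honey-free — out
F: has rolled oats, so not gluten-free — reject
G: has gelatin, so not vegetarian — reject
H: has cornstarch, so not corn-free — no
I: not usable as a sweetener; has anchovy, so not vegetarian (and 2 more) — out
J: only egg white and pea protein; none excluded — keep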